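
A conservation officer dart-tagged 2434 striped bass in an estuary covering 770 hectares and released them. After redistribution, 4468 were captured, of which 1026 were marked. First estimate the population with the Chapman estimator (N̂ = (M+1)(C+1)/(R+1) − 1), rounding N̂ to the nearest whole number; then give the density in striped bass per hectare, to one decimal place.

density ≈ 13.8 striped bass per hectare

N̂ = 2435·4469/1027 − 1 = 10882015/1027 − 1 ≈ 10594.9 → 10595
Density = N̂ / area = 10595 / 770 ≈ 13.76 → 13.8 per hectare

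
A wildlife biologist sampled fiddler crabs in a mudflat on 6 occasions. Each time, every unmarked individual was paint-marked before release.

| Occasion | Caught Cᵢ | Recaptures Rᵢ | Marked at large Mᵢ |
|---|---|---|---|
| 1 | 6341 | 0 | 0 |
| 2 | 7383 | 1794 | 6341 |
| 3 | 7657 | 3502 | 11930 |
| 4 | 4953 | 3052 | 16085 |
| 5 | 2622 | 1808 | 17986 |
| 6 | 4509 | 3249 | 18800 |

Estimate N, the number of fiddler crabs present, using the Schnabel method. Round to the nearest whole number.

N ≈ 26,092

Σ MᵢCᵢ = 0·6341 + 6341·7383 + 11930·7657 + 16085·4953 + 17986·2622 + 18800·4509 = 0 + 46815603 + 91348010 + 79669005 + 47159292 + 84769200 = 349761110
Σ Rᵢ = 0 + 1794 + 3502 + 3052 + 1808 + 3249 = 13405
N̂ = 349761110 / 13405 ≈ 26091.8 → 26092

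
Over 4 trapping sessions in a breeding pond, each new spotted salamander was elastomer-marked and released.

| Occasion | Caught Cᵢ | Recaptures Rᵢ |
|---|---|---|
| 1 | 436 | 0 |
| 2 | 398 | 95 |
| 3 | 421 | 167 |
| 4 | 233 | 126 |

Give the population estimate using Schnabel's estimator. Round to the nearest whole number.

Marked at large before each occasion: Mᵢ = Σⱼ<ᵢ (Cⱼ − Rⱼ) → M1=0, M2=436, M3=739, M4=993
Σ MᵢCᵢ = 0·436 + 436·398 + 739·421 + 993·233 = 0 + 173528 + 311119 + 231369 = 716016
Σ Rᵢ = 0 + 95 + 167 + 126 = 388
N̂ = 716016 / 388 ≈ 1845.4 → 1845

N ≈ 1845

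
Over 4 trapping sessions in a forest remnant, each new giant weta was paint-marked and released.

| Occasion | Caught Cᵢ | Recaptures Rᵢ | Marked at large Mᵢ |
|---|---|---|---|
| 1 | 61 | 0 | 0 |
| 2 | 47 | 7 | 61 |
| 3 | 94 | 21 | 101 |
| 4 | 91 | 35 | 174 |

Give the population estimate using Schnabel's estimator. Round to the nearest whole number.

N ≈ 448

Σ MᵢCᵢ = 0·61 + 61·47 + 101·94 + 174·91 = 0 + 2867 + 9494 + 15834 = 28195
Σ Rᵢ = 0 + 7 + 21 + 35 = 63
N̂ = 28195 / 63 ≈ 447.5 → 448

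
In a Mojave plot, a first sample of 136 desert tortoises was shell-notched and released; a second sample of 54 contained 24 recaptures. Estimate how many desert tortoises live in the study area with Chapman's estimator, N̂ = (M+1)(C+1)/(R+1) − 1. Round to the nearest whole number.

N ≈ 300

N̂ = (136+1)(54+1)/(24+1) − 1 = 137·55/25 − 1
= 7535/25 − 1 ≈ 301.4 − 1 ≈ 300.4 → 300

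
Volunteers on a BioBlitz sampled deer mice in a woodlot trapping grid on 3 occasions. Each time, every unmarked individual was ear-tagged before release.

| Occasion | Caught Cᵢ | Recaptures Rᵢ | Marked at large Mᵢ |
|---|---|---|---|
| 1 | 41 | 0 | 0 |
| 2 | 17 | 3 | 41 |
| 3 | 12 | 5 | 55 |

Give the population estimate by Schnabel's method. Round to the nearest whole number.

N ≈ 170

Σ MᵢCᵢ = 0·41 + 41·17 + 55·12 = 0 + 697 + 660 = 1357
Σ Rᵢ = 0 + 3 + 5 = 8
N̂ = 1357 / 8 ≈ 169.6 → 170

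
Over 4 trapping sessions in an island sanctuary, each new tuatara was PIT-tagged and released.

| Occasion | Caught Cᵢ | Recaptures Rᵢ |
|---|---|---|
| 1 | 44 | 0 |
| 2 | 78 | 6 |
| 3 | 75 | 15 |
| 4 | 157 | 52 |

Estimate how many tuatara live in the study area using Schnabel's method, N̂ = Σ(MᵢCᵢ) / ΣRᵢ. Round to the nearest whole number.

Marked at large before each occasion: Mᵢ = Σⱼ<ᵢ (Cⱼ − Rⱼ) → M1=0, M2=44, M3=116, M4=176
Σ MᵢCᵢ = 0·44 + 44·78 + 116·75 + 176·157 = 0 + 3432 + 8700 + 27632 = 39764
Σ Rᵢ = 0 + 6 + 15 + 52 = 73
N̂ = 39764 / 73 ≈ 544.7 → 545

N ≈ 545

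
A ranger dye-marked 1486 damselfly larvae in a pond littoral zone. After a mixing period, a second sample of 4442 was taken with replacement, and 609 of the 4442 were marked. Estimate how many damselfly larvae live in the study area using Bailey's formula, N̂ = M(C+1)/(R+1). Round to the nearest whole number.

N ≈ 10,823

N̂ = 1486·(4442+1)/(609+1) = 1486·4443/610 = 6602298/610 ≈ 10823.4 → 10823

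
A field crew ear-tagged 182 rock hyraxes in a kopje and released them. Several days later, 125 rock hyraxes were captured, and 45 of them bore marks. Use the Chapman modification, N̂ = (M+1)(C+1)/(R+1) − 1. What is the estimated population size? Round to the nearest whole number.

N̂ = (182+1)(125+1)/(45+1) − 1 = 183·126/46 − 1
= 23058/46 − 1 ≈ 501.3 − 1 ≈ 500.3 → 500

N ≈ 500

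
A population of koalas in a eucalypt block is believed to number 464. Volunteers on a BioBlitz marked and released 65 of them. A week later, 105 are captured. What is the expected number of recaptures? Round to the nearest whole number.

The marked fraction of the population is 65/464, so in a sample of 105 expect C·(M/N) marked.
E[R] = 65 × 105 / 464 = 6825 / 464 ≈ 14.7 → 15

expected recaptures ≈ 15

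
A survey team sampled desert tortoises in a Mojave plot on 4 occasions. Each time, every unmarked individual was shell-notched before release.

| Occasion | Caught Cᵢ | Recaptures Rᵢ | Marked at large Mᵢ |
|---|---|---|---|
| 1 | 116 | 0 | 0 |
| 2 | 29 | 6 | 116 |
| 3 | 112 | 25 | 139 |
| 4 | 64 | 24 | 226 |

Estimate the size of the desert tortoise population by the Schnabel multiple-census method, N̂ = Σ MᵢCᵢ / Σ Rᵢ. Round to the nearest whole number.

N ≈ 607

Σ MᵢCᵢ = 0·116 + 116·29 + 139·112 + 226·64 = 0 + 3364 + 15568 + 14464 = 33396
Σ Rᵢ = 0 + 6 + 25 + 24 = 55
N̂ = 33396 / 55 ≈ 607.2 → 607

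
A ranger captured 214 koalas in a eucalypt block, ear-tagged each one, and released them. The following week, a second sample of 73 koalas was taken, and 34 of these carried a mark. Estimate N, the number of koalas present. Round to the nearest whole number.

N ≈ 459

N = (214 × 73) / 34 = 15622 / 34 ≈ 459.47 → 459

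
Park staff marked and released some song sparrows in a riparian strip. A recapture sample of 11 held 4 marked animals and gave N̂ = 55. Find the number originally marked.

From N = M·C/R: M = N·R / C = 55·4 / 11 = 220 / 11 = 20.

M = 20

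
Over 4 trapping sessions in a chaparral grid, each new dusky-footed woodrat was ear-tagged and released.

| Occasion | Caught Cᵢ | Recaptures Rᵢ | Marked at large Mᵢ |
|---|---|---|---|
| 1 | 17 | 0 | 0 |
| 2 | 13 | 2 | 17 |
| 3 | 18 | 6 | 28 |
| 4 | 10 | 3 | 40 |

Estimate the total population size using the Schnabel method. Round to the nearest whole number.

N ≈ 102

Σ MᵢCᵢ = 0·17 + 17·13 + 28·18 + 40·10 = 0 + 221 + 504 + 400 = 1125
Σ Rᵢ = 0 + 2 + 6 + 3 = 11
N̂ = 1125 / 11 ≈ 102.3 → 102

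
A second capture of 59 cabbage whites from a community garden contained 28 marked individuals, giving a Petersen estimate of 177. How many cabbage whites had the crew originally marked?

From N = M·C/R: M = N·R / C = 177·28 / 59 = 4956 / 59 = 84.

M = 84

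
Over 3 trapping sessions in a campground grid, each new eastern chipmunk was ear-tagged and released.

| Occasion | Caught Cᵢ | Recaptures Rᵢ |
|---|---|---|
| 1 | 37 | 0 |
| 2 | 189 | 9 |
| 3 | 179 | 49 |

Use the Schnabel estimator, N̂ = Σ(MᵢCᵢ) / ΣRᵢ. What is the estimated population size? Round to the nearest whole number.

Marked at large before each occasion: Mᵢ = Σⱼ<ᵢ (Cⱼ − Rⱼ) → M1=0, M2=37, M3=217
Σ MᵢCᵢ = 0·37 + 37·189 + 217·179 = 0 + 6993 + 38843 = 45836
Σ Rᵢ = 0 + 9 + 49 = 58
N̂ = 45836 / 58 ≈ 790.3 → 790

N ≈ 790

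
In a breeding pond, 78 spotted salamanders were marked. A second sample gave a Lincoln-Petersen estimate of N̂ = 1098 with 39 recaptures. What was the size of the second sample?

From N = M·C/R: C = N·R / M = 1098·39 / 78 = 42822 / 78 = 549.

C = 549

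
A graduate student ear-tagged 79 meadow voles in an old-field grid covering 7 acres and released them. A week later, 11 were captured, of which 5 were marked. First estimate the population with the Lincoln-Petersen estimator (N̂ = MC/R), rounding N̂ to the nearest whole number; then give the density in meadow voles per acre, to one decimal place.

density ≈ 24.9 meadow voles per acre

N̂ = 79·11/5 = 869/5 ≈ 173.8 → 174
Density = N̂ / area = 174 / 7 ≈ 24.86 → 24.9 per acre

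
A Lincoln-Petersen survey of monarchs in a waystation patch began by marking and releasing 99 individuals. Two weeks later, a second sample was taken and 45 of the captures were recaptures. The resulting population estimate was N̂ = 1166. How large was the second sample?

From N = M·C/R: C = N·R / M = 1166·45 / 99 = 52470 / 99 = 530.

C = 530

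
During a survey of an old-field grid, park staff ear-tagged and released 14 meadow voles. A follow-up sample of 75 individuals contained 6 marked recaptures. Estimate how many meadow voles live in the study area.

N = 175

Lincoln-Petersen assumes M/N = R/C, so N = M·C / R.
N = (14 × 75) / 6 = 1050 / 6 = 175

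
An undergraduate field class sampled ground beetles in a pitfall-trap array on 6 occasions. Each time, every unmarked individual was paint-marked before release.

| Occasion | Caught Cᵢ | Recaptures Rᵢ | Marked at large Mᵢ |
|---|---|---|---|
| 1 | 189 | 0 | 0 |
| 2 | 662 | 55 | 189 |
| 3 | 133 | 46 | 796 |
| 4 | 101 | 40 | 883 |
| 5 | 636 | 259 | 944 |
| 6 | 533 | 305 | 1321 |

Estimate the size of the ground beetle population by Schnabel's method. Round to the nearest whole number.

Σ MᵢCᵢ = 0·189 + 189·662 + 796·133 + 883·101 + 944·636 + 1321·533 = 0 + 125118 + 105868 + 89183 + 600384 + 704093 = 1624646
Σ Rᵢ = 0 + 55 + 46 + 40 + 259 + 305 = 705
N̂ = 1624646 / 705 ≈ 2304.46 → 2304

N ≈ 2304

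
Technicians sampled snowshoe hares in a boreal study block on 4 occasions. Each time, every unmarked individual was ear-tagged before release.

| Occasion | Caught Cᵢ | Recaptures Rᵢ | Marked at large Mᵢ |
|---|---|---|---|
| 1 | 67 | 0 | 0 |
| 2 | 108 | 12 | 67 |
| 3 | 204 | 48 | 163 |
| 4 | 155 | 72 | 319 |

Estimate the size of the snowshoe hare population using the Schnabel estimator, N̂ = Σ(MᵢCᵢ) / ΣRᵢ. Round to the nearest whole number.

Σ MᵢCᵢ = 0·67 + 67·108 + 163·204 + 319·155 = 0 + 7236 + 33252 + 49445 = 89933
Σ Rᵢ = 0 + 12 + 48 + 72 = 132
N̂ = 89933 / 132 ≈ 681.3 → 681

N ≈ 681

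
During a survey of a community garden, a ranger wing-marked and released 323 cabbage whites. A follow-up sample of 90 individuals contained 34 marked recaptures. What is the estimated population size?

N = (323 × 90) / 34 = 29070 / 34 = 855

N = 855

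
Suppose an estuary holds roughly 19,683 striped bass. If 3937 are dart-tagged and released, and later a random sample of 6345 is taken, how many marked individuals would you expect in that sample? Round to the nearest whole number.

The marked fraction of the population is 3937/19683, so in a sample of 6345 expect C·(M/N) marked.
E[R] = 3937 × 6345 / 19683 = 24980265 / 19683 ≈ 1269.1 → 1269

expected recaptures ≈ 1269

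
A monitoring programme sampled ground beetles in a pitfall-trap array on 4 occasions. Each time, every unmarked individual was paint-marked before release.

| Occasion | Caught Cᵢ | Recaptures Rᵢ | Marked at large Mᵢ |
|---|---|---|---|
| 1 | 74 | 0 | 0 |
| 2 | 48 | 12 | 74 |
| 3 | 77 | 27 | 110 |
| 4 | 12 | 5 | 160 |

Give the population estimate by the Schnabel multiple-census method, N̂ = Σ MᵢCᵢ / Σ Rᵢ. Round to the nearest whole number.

N ≈ 317

Σ MᵢCᵢ = 0·74 + 74·48 + 110·77 + 160·12 = 0 + 3552 + 8470 + 1920 = 13942
Σ Rᵢ = 0 + 12 + 27 + 5 = 44
N̂ = 13942 / 44 ≈ 316.9 → 317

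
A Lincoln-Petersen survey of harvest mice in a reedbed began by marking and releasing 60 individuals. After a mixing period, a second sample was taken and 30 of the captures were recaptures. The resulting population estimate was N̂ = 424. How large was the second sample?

From N = M·C/R: C = N·R / M = 424·30 / 60 = 12720 / 60 = 212.

C = 212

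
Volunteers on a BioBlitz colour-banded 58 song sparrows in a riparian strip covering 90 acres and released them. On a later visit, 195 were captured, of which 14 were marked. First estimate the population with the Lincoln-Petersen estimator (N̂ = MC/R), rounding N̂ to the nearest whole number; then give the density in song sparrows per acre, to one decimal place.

N̂ = 58·195/14 = 11310/14 ≈ 807.9 → 808
Density = N̂ / area = 808 / 90 ≈ 8.98 → 9.0 per acre

density ≈ 9.0 song sparrows per acre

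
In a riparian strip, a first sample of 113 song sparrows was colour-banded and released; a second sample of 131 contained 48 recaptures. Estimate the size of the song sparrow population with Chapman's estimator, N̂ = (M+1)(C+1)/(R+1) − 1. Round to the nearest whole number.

N ≈ 306

N̂ = (113+1)(131+1)/(48+1) − 1 = 114·132/49 − 1
= 15048/49 − 1 ≈ 307.1 − 1 ≈ 306.1 → 306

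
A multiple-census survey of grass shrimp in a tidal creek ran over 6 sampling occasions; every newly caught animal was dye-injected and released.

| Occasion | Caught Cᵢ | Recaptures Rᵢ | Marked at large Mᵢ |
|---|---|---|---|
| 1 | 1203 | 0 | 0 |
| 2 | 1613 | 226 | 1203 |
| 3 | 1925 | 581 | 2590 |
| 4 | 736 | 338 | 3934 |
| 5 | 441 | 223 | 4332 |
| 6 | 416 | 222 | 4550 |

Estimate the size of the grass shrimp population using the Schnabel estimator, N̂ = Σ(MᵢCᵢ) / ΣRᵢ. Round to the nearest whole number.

N ≈ 8569

Σ MᵢCᵢ = 0·1203 + 1203·1613 + 2590·1925 + 3934·736 + 4332·441 + 4550·416 = 0 + 1940439 + 4985750 + 2895424 + 1910412 + 1892800 = 13624825
Σ Rᵢ = 0 + 226 + 581 + 338 + 223 + 222 = 1590
N̂ = 13624825 / 1590 ≈ 8569.1 → 8569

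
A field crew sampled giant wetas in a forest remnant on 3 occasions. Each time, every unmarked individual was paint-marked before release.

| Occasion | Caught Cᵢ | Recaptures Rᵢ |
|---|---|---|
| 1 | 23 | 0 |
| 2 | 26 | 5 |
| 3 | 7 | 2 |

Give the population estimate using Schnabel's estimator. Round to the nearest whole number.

N ≈ 129

Marked at large before each occasion: Mᵢ = Σⱼ<ᵢ (Cⱼ − Rⱼ) → M1=0, M2=23, M3=44
Σ MᵢCᵢ = 0·23 + 23·26 + 44·7 = 0 + 598 + 308 = 906
Σ Rᵢ = 0 + 5 + 2 = 7
N̂ = 906 / 7 ≈ 129.4 → 129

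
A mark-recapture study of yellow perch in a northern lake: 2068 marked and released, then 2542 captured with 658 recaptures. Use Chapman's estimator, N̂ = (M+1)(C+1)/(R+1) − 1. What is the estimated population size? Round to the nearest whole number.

N̂ = (2068+1)(2542+1)/(658+1) − 1 = 2069·2543/659 − 1
= 5261467/659 − 1 ≈ 7984.0 − 1 ≈ 7983.0 → 7983

N ≈ 7983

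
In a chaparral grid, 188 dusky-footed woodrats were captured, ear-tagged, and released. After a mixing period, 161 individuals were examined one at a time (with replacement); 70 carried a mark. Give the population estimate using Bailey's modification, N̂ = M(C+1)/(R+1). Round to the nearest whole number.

N̂ = 188·(161+1)/(70+1) = 188·162/71 = 30456/71 ≈ 429.0 → 429

N ≈ 429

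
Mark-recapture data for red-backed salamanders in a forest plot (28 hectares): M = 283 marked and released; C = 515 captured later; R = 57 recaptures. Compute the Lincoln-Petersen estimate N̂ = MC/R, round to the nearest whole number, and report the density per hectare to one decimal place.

N̂ = 283·515/57 = 145745/57 ≈ 2556.9 → 2557
Density = N̂ / area = 2557 / 28 ≈ 91.32 → 91.3 per hectare

density ≈ 91.3 red-backed salamanders per hectare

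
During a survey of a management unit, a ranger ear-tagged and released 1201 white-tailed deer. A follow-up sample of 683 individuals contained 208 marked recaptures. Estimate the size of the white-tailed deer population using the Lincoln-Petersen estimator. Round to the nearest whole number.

N ≈ 3944

The marked fraction in the recapture sample should equal the marked fraction in the population: 208/683 = 1201/N.
N = (1201 × 683) / 208 = 820283 / 208 ≈ 3943.7 → 3944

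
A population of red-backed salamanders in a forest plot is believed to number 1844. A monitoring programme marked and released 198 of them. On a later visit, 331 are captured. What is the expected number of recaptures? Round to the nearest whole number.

The marked fraction of the population is 198/1844, so in a sample of 331 expect C·(M/N) marked.
E[R] = 198 × 331 / 1844 = 65538 / 1844 ≈ 35.5 → 36

expected recaptures ≈ 36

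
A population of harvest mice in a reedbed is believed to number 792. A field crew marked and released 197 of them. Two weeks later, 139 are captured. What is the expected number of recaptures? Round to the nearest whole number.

expected recaptures ≈ 35

Expected recaptures E[R] = M·C / N.
E[R] = 197 × 139 / 792 = 27383 / 792 ≈ 34.6 → 35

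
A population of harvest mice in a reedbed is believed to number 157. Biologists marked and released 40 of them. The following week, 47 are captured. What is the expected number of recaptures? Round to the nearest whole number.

expected recaptures ≈ 12

Expected recaptures E[R] = M·C / N.
E[R] = 40 × 47 / 157 = 1880 / 157 ≈ 12.0 → 12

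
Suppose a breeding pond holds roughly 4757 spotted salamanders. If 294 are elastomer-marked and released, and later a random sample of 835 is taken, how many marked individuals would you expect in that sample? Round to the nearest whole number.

expected recaptures ≈ 52

The marked fraction of the population is 294/4757, so in a sample of 835 expect C·(M/N) marked.
E[R] = 294 × 835 / 4757 = 245490 / 4757 ≈ 51.6 → 52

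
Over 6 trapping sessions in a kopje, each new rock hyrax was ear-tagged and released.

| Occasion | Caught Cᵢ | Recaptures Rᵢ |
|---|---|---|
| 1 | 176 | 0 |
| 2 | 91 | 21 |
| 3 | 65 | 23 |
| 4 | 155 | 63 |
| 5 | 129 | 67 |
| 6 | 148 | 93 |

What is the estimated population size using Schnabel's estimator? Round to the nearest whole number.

N ≈ 716

Marked at large before each occasion: Mᵢ = Σⱼ<ᵢ (Cⱼ − Rⱼ) → M1=0, M2=176, M3=246, M4=288, M5=380, M6=442
Σ MᵢCᵢ = 0·176 + 176·91 + 246·65 + 288·155 + 380·129 + 442·148 = 0 + 16016 + 15990 + 44640 + 49020 + 65416 = 191082
Σ Rᵢ = 0 + 21 + 23 + 63 + 67 + 93 = 267
N̂ = 191082 / 267 ≈ 715.7 → 716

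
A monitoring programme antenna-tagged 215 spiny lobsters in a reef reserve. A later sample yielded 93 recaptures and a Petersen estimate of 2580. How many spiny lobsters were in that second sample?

C = 1116

From N = M·C/R: C = N·R / M = 2580·93 / 215 = 239940 / 215 = 1116.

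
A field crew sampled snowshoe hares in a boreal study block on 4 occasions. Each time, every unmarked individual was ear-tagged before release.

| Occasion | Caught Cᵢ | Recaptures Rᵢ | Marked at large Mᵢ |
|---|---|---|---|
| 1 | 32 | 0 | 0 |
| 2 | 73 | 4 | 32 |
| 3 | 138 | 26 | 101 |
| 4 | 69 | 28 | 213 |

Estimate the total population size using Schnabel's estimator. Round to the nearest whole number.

N ≈ 534

Σ MᵢCᵢ = 0·32 + 32·73 + 101·138 + 213·69 = 0 + 2336 + 13938 + 14697 = 30971
Σ Rᵢ = 0 + 4 + 26 + 28 = 58
N̂ = 30971 / 58 ≈ 534.0 → 534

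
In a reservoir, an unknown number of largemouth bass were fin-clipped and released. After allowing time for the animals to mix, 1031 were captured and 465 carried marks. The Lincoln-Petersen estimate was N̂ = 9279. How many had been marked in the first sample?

M = 4185

From N = M·C/R: M = N·R / C = 9279·465 / 1031 = 4314735 / 1031 = 4185.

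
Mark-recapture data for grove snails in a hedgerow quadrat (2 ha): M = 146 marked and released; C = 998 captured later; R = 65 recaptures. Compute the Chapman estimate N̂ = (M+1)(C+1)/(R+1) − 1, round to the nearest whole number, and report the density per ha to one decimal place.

density ≈ 1112.0 grove snails per ha

N̂ = 147·999/66 − 1 = 146853/66 − 1 ≈ 2224.0 → 2224
Density = N̂ / area = 2224 / 2 = 1112.0 per ha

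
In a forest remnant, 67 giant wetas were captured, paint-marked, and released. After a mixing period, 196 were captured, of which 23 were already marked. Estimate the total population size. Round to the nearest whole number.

Lincoln-Petersen assumes M/N = R/C, so N = M·C / R.
N = (67 × 196) / 23 = 13132 / 23 ≈ 571.0 → 571

N ≈ 571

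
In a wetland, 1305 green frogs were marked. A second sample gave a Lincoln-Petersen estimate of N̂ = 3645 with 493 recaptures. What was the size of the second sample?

From N = M·C/R: C = N·R / M = 3645·493 / 1305 = 1796985 / 1305 = 1377.

C = 1377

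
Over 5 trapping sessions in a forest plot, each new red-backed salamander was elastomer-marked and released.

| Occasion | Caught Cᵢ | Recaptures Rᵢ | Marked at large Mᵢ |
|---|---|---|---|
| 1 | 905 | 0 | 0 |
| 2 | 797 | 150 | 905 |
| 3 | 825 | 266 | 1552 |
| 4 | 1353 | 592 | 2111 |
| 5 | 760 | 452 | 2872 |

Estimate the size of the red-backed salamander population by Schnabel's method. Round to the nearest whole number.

N ≈ 4822

Σ MᵢCᵢ = 0·905 + 905·797 + 1552·825 + 2111·1353 + 2872·760 = 0 + 721285 + 1280400 + 2856183 + 2182720 = 7040588
Σ Rᵢ = 0 + 150 + 266 + 592 + 452 = 1460
N̂ = 7040588 / 1460 ≈ 4822.3 → 4822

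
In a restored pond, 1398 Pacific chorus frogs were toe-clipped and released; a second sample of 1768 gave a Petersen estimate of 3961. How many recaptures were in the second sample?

R = 624

From N = M·C/R: R = M·C / N = 1398·1768 / 3961 = 2471664 / 3961 = 624.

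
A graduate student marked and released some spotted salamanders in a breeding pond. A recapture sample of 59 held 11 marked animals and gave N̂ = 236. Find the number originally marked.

From N = M·C/R: M = N·R / C = 236·11 / 59 = 2596 / 59 = 44.

M = 44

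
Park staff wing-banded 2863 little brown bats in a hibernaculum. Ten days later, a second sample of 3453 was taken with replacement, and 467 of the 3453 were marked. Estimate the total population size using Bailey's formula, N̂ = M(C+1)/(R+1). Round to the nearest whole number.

N̂ = 2863·(3453+1)/(467+1) = 2863·3454/468 = 9888802/468 ≈ 21129.9 → 21130

N ≈ 21,130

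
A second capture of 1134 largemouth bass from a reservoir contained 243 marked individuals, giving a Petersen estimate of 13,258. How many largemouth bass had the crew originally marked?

M = 2841

From N = M·C/R: M = N·R / C = 13258·243 / 1134 = 3221694 / 1134 = 2841.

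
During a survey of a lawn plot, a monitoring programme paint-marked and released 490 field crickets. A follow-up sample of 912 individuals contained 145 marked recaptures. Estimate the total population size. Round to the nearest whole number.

N ≈ 3082

N = (490 × 912) / 145 = 446880 / 145 ≈ 3081.9 → 3082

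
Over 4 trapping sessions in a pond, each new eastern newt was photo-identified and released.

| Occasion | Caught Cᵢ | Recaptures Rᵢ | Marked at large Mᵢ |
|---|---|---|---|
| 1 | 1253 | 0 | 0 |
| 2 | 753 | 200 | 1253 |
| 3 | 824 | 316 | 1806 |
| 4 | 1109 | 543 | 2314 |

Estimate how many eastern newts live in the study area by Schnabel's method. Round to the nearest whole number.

N ≈ 4719

Σ MᵢCᵢ = 0·1253 + 1253·753 + 1806·824 + 2314·1109 = 0 + 943509 + 1488144 + 2566226 = 4997879
Σ Rᵢ = 0 + 200 + 316 + 543 = 1059
N̂ = 4997879 / 1059 ≈ 4719.4 → 4719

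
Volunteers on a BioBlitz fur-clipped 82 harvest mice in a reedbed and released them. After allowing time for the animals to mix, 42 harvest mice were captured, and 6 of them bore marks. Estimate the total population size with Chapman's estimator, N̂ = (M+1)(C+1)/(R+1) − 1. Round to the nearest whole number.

N ≈ 509

N̂ = (82+1)(42+1)/(6+1) − 1 = 83·43/7 − 1
= 3569/7 − 1 ≈ 509.9 − 1 ≈ 508.9 → 509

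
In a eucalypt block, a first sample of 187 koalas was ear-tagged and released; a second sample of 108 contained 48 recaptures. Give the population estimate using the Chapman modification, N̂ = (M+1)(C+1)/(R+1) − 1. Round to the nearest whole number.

N̂ = (187+1)(108+1)/(48+1) − 1 = 188·109/49 − 1
= 20492/49 − 1 ≈ 418.2 − 1 ≈ 417.2 → 417

N ≈ 417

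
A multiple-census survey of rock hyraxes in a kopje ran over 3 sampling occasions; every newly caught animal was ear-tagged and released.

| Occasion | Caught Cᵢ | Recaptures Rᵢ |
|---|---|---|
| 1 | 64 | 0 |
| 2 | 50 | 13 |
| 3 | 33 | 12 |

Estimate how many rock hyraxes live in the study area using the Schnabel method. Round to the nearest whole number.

Marked at large before each occasion: Mᵢ = Σⱼ<ᵢ (Cⱼ − Rⱼ) → M1=0, M2=64, M3=101
Σ MᵢCᵢ = 0·64 + 64·50 + 101·33 = 0 + 3200 + 3333 = 6533
Σ Rᵢ = 0 + 13 + 12 = 25
N̂ = 6533 / 25 ≈ 261.3 → 261

N ≈ 261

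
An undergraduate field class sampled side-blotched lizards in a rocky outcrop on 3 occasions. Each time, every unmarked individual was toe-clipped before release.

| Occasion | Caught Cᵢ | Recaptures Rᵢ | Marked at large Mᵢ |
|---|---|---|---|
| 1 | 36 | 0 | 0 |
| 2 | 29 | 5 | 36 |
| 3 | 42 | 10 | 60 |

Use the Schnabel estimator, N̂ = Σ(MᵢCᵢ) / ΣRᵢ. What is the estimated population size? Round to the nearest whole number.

N ≈ 238

Σ MᵢCᵢ = 0·36 + 36·29 + 60·42 = 0 + 1044 + 2520 = 3564
Σ Rᵢ = 0 + 5 + 10 = 15
N̂ = 3564 / 15 ≈ 237.6 → 238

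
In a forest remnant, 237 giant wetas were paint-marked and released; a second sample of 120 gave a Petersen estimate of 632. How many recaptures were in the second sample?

From N = M·C/R: R = M·C / N = 237·120 / 632 = 28440 / 632 = 45.

R = 45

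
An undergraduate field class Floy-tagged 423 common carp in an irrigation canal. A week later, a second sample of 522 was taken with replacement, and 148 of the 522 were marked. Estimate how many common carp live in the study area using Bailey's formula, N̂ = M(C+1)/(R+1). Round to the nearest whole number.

N ≈ 1485

N̂ = 423·(522+1)/(148+1) = 423·523/149 = 221229/149 ≈ 1484.8 → 1485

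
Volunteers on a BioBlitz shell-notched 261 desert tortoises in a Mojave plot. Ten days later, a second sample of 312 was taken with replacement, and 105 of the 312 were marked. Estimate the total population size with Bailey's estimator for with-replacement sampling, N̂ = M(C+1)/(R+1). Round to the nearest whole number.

N̂ = 261·(312+1)/(105+1) = 261·313/106 = 81693/106 ≈ 770.7 → 771

N ≈ 771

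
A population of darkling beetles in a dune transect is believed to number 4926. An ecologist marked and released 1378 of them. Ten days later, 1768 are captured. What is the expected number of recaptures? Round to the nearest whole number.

expected recaptures ≈ 495

The marked fraction of the population is 1378/4926, so in a sample of 1768 expect C·(M/N) marked.
E[R] = 1378 × 1768 / 4926 = 2436304 / 4926 ≈ 494.6 → 495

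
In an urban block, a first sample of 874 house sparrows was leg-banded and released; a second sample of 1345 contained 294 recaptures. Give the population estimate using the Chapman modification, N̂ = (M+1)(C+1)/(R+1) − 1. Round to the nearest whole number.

N̂ = (874+1)(1345+1)/(294+1) − 1 = 875·1346/295 − 1
= 1177750/295 − 1 ≈ 3992.4 − 1 ≈ 3991.4 → 3991

N ≈ 3991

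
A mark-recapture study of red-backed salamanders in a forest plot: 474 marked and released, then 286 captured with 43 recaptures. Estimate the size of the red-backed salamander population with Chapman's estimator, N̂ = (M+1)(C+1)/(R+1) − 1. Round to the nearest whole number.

N ≈ 3097

N̂ = (474+1)(286+1)/(43+1) − 1 = 475·287/44 − 1
= 136325/44 − 1 ≈ 3098.3 − 1 ≈ 3097.3 → 3097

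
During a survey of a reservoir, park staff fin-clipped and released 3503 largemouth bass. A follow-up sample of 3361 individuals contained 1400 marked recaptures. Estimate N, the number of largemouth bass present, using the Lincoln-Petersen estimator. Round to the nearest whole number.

N = (3503 × 3361) / 1400 = 11773583 / 1400 ≈ 8409.7 → 8410

N ≈ 8410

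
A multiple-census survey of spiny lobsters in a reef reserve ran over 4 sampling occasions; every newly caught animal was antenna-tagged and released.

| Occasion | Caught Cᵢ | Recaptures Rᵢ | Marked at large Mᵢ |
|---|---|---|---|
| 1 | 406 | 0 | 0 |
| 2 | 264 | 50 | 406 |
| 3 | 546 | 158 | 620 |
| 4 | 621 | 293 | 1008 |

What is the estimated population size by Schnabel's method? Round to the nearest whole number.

Σ MᵢCᵢ = 0·406 + 406·264 + 620·546 + 1008·621 = 0 + 107184 + 338520 + 625968 = 1071672
Σ Rᵢ = 0 + 50 + 158 + 293 = 501
N̂ = 1071672 / 501 ≈ 2139.1 → 2139

N ≈ 2139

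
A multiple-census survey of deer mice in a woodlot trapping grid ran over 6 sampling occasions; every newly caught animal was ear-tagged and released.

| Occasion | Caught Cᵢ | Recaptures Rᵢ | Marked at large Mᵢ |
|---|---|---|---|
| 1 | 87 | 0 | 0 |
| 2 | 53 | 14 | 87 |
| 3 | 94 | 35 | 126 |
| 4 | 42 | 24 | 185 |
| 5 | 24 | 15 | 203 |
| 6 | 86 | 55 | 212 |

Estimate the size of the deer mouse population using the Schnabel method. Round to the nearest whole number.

Σ MᵢCᵢ = 0·87 + 87·53 + 126·94 + 185·42 + 203·24 + 212·86 = 0 + 4611 + 11844 + 7770 + 4872 + 18232 = 47329
Σ Rᵢ = 0 + 14 + 35 + 24 + 15 + 55 = 143
N̂ = 47329 / 143 ≈ 331.0 → 331

N ≈ 331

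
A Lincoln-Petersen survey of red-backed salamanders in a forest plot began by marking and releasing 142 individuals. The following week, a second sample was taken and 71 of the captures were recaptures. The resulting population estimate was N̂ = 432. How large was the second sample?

C = 216

From N = M·C/R: C = N·R / M = 432·71 / 142 = 30672 / 142 = 216.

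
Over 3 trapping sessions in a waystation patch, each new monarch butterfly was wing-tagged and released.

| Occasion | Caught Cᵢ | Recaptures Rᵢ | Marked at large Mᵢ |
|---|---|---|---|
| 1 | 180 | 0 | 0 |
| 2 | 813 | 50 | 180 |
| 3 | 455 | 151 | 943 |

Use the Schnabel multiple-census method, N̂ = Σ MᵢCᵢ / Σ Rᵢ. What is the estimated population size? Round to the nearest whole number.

Σ MᵢCᵢ = 0·180 + 180·813 + 943·455 = 0 + 146340 + 429065 = 575405
Σ Rᵢ = 0 + 50 + 151 = 201
N̂ = 575405 / 201 ≈ 2862.7 → 2863

N ≈ 2863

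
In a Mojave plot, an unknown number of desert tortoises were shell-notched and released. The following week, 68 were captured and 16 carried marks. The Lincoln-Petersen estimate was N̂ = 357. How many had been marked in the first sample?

M = 84

From N = M·C/R: M = N·R / C = 357·16 / 68 = 5712 / 68 = 84.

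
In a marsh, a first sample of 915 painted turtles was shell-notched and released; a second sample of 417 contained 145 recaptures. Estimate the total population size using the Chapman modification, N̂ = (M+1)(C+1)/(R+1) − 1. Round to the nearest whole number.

N ≈ 2622

N̂ = (915+1)(417+1)/(145+1) − 1 = 916·418/146 − 1
= 382888/146 − 1 ≈ 2622.5 − 1 ≈ 2621.5 → 2622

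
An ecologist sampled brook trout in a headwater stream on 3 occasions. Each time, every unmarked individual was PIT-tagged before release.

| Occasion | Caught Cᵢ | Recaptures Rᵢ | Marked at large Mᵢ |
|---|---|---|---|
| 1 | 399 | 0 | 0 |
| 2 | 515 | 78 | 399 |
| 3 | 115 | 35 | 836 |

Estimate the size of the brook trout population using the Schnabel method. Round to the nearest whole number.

N ≈ 2669

Σ MᵢCᵢ = 0·399 + 399·515 + 836·115 = 0 + 205485 + 96140 = 301625
Σ Rᵢ = 0 + 78 + 35 = 113
N̂ = 301625 / 113 ≈ 2669.2 → 2669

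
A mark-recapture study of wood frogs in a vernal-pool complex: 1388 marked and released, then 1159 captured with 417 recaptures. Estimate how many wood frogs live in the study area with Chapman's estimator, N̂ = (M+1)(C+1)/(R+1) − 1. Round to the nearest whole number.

N ≈ 3854

N̂ = (1388+1)(1159+1)/(417+1) − 1 = 1389·1160/418 − 1
= 1611240/418 − 1 ≈ 3854.6 − 1 ≈ 3853.6 → 3854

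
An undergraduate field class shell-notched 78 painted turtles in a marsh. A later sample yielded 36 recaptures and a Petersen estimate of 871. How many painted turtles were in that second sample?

From N = M·C/R: C = N·R / M = 871·36 / 78 = 31356 / 78 = 402.

C = 402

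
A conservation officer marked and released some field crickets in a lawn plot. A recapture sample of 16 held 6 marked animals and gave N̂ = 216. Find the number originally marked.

From N = M·C/R: M = N·R / C = 216·6 / 16 = 1296 / 16 = 81.

M = 81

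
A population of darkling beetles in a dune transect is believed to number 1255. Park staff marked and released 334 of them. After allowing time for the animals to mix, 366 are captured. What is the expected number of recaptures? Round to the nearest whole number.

expected recaptures ≈ 97

Expected recaptures E[R] = M·C / N.
E[R] = 334 × 366 / 1255 = 122244 / 1255 ≈ 97.4 → 97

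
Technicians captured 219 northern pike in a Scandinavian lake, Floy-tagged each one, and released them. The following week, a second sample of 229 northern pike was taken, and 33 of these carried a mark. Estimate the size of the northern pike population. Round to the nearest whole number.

N = (219 × 229) / 33 = 50151 / 33 ≈ 1519.7 → 1520

N ≈ 1520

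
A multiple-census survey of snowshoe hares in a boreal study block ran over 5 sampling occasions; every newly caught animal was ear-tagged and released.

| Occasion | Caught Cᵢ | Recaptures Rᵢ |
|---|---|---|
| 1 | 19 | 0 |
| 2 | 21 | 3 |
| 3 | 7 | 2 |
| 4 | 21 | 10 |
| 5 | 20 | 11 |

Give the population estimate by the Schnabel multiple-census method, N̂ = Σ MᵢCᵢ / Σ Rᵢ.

Marked at large before each occasion: Mᵢ = Σⱼ<ᵢ (Cⱼ − Rⱼ) → M1=0, M2=19, M3=37, M4=42, M5=53
Σ MᵢCᵢ = 0·19 + 19·21 + 37·7 + 42·21 + 53·20 = 0 + 399 + 259 + 882 + 1060 = 2600
Σ Rᵢ = 0 + 3 + 2 + 10 + 11 = 26
N̂ = 2600 / 26 = 100

N = 100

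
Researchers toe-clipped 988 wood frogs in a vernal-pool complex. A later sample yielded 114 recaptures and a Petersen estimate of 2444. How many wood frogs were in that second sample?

From N = M·C/R: C = N·R / M = 2444·114 / 988 = 278616 / 988 = 282.

C = 282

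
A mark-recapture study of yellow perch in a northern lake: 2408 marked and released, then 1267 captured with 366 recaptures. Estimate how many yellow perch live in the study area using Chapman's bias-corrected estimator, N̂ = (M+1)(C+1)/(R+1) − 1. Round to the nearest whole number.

N ≈ 8322

N̂ = (2408+1)(1267+1)/(366+1) − 1 = 2409·1268/367 − 1
= 3054612/367 − 1 ≈ 8323.2 − 1 ≈ 8322.2 → 8322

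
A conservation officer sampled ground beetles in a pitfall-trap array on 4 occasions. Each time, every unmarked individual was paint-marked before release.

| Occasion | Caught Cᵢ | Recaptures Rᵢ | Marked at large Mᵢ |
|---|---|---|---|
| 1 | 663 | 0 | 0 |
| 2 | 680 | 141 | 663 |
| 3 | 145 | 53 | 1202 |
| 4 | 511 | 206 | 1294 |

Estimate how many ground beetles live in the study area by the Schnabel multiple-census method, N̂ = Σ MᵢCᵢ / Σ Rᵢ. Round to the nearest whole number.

Σ MᵢCᵢ = 0·663 + 663·680 + 1202·145 + 1294·511 = 0 + 450840 + 174290 + 661234 = 1286364
Σ Rᵢ = 0 + 141 + 53 + 206 = 400
N̂ = 1286364 / 400 ≈ 3215.9 → 3216

N ≈ 3216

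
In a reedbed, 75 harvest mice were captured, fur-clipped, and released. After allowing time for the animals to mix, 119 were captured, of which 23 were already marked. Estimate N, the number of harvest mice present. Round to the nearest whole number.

N ≈ 388

If marked individuals mix randomly, R/C ≈ M/N, giving N ≈ M·C/R.
N = (75 × 119) / 23 = 8925 / 23 ≈ 388.0 → 388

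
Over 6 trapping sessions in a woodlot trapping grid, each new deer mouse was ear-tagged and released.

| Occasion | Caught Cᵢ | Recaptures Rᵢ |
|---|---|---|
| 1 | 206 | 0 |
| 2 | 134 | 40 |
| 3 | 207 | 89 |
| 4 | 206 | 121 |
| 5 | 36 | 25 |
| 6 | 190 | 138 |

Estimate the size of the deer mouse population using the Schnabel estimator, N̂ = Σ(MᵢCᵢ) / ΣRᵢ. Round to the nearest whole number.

Marked at large before each occasion: Mᵢ = Σⱼ<ᵢ (Cⱼ − Rⱼ) → M1=0, M2=206, M3=300, M4=418, M5=503, M6=514
Σ MᵢCᵢ = 0·206 + 206·134 + 300·207 + 418·206 + 503·36 + 514·190 = 0 + 27604 + 62100 + 86108 + 18108 + 97660 = 291580
Σ Rᵢ = 0 + 40 + 89 + 121 + 25 + 138 = 413
N̂ = 291580 / 413 ≈ 706.0 → 706

N ≈ 706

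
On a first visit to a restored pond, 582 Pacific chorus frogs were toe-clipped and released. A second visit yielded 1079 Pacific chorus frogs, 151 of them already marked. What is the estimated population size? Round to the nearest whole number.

If marked individuals mix randomly, R/C ≈ M/N, giving N ≈ M·C/R.
N = (582 × 1079) / 151 = 627978 / 151 ≈ 4158.8 → 4159

N ≈ 4159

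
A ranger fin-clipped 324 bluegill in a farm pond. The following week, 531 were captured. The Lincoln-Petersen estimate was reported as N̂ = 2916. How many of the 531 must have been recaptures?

R = 59

From N = M·C/R: R = M·C / N = 324·531 / 2916 = 172044 / 2916 = 59.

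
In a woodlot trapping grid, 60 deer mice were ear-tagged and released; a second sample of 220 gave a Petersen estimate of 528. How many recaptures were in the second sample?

R = 25

From N = M·C/R: R = M·C / N = 60·220 / 528 = 13200 / 528 = 25.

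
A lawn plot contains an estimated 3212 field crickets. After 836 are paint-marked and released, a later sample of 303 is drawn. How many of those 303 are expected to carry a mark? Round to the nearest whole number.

expected recaptures ≈ 79

Expected recaptures E[R] = M·C / N.
E[R] = 836 × 303 / 3212 = 253308 / 3212 ≈ 78.9 → 79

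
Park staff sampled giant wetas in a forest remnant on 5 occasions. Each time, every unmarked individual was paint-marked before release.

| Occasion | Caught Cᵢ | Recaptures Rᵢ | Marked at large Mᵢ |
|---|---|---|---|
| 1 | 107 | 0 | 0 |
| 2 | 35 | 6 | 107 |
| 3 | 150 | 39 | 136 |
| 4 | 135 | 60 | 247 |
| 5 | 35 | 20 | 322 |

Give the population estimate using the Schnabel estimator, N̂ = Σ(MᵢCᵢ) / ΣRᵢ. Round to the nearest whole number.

N ≈ 550

Σ MᵢCᵢ = 0·107 + 107·35 + 136·150 + 247·135 + 322·35 = 0 + 3745 + 20400 + 33345 + 11270 = 68760
Σ Rᵢ = 0 + 6 + 39 + 60 + 20 = 125
N̂ = 68760 / 125 ≈ 550.1 → 550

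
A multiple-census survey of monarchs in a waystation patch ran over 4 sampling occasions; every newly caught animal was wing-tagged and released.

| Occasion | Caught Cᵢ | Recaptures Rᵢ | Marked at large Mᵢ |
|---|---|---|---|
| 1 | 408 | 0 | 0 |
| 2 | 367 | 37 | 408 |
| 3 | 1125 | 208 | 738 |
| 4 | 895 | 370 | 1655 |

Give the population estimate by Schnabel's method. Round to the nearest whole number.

Σ MᵢCᵢ = 0·408 + 408·367 + 738·1125 + 1655·895 = 0 + 149736 + 830250 + 1481225 = 2461211
Σ Rᵢ = 0 + 37 + 208 + 370 = 615
N̂ = 2461211 / 615 ≈ 4002.0 → 4002

N ≈ 4002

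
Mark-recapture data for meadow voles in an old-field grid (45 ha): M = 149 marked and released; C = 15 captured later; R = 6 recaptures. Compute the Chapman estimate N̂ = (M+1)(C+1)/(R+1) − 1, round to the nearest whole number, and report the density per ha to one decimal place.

density ≈ 7.6 meadow voles per ha

N̂ = 150·16/7 − 1 = 2400/7 − 1 ≈ 341.9 → 342
Density = N̂ / area = 342 / 45 ≈ 7.60 → 7.6 per ha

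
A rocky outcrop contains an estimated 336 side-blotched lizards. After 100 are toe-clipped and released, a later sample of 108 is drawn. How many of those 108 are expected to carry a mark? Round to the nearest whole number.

Expected recaptures E[R] = M·C / N.
E[R] = 100 × 108 / 336 = 10800 / 336 ≈ 32.1 → 32

expected recaptures ≈ 32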